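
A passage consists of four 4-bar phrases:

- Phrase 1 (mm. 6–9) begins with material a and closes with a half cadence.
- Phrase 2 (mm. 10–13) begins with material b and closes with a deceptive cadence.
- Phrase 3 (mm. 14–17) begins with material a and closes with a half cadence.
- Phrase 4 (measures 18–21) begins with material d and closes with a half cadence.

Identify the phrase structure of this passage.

phrase group

Phrase 4 ends with a half cadence, no stronger than phrase 2's deceptive cadence, so the four phrases do not form a double period; nor do phrases 3–4 duplicate 1–2, so it is not a repeated period. With no phrase reaching a conclusive cadence, the passage is a phrase group.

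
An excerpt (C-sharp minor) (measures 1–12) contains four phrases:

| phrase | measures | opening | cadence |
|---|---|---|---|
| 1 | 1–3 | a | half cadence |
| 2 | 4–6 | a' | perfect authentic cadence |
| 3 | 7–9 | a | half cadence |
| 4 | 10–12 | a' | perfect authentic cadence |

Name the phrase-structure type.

repeated period

The cadence pattern HC–PAC–HC–PAC is weak–strong twice, and phrases 3–4 restate phrases 1–2: a period heard twice, not a double period (which would end weakly at phrase 2).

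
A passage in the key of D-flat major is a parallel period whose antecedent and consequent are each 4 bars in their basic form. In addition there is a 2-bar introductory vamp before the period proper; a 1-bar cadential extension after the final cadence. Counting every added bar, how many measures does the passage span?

11 measures

Basic parallel period: 4 + 4 = 8 bars.
8 (basic form) + 2 (introduction) + 1 (cadential extension) = 11.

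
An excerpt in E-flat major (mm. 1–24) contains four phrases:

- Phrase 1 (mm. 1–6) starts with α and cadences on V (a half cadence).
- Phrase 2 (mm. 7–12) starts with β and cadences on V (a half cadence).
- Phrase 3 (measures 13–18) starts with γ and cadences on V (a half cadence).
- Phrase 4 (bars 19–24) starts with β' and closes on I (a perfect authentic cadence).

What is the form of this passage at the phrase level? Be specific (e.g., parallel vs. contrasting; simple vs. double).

Four phrases in two halves: the first half (mm. 1–12) ends with a half cadence, the second (measures 13–24) with a perfect authentic cadence — a large antecedent–consequent pair, i.e. a double period.
Phrase 3 begins with different material from phrase 1, making it contrasting.

contrasting double period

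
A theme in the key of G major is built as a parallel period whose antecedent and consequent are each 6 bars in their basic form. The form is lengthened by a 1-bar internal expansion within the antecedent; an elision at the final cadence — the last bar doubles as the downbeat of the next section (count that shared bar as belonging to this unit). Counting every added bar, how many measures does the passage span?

13 measures

Basic parallel period: 6 + 6 = 12 bars.
12 (basic form) + 1 (internal expansion) = 13.
The elision shares a bar with the next section but does not change this unit's count.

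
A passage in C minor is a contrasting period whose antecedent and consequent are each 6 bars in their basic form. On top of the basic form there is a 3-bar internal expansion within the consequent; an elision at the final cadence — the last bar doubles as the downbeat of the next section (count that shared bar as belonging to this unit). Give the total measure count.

15 measures

Basic contrasting period: 6 + 6 = 12 bars.
12 (basic form) + 3 (internal expansion) = 15.
The elision shares a bar with the next section but does not change this unit's count.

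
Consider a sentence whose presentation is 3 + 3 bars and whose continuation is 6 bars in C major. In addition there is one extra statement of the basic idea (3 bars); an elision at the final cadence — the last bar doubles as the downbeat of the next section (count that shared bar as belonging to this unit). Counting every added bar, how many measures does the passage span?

Basic sentence: 3 + 3 + 6 = 12 bars.
12 (basic form) + 3 (extra statement) = 15.
The elision shares a bar with the next section but does not change this unit's count.

15 measures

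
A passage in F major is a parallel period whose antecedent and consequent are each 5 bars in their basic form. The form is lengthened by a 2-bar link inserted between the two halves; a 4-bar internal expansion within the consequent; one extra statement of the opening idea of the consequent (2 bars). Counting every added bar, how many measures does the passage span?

18 measures

Basic parallel period: 5 + 5 = 10 bars.
10 (basic form) + 2 (link) + 4 (internal expansion) + 2 (extra statement) = 18.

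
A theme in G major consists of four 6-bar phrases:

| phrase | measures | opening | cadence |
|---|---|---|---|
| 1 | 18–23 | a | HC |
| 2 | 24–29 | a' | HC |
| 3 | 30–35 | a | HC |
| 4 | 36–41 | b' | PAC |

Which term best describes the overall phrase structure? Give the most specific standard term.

Four phrases in two halves: the first half (measures 18–29) ends with a half cadence, the second (measures 30–41) with a perfect authentic cadence — a large antecedent–consequent pair, i.e. a double period.
Phrase 3 begins with the same material as phrase 1, making it parallel.

parallel double period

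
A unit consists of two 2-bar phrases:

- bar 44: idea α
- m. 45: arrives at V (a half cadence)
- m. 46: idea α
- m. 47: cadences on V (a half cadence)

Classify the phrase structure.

Both phrases have the same opening (α) and the same cadence (half cadence): the second is a restatement, not a consequent, so this is a repeated phrase rather than a period.

repeated phrase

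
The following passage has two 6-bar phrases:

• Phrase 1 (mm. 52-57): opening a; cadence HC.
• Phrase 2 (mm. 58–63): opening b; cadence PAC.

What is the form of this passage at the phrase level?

contrasting period

Phrase 1 ends with a half cadence (weaker) and phrase 2 with a perfect authentic cadence (stronger): antecedent + consequent = a period.
The two phrases open with different material (a / b), so the period is contrasting.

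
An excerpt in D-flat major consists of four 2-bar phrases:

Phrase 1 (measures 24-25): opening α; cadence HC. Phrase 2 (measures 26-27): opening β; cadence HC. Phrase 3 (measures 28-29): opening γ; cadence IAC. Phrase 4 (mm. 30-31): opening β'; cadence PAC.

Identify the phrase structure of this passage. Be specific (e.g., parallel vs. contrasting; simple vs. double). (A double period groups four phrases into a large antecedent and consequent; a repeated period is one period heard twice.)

contrasting double period

Four phrases in two halves: the first half (mm. 24–27) ends with a half cadence, the second (measures 28–31) with a perfect authentic cadence — a large antecedent–consequent pair, i.e. a double period.
Phrase 3 begins with different material from phrase 1, making it contrasting.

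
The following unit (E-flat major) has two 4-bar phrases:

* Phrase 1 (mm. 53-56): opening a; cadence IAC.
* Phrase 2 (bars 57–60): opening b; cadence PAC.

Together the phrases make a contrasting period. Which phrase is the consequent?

phrase 2

The phrase ending with the weaker cadence (imperfect authentic cadence) is the antecedent; the one ending more conclusively (perfect authentic cadence) is the consequent. The consequent is phrase 2.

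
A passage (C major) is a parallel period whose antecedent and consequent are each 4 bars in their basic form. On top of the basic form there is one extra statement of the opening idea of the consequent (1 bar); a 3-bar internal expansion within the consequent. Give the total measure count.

Basic parallel period: 4 + 4 = 8 bars.
8 (basic form) + 1 (extra statement) + 3 (internal expansion) = 12.

12 measures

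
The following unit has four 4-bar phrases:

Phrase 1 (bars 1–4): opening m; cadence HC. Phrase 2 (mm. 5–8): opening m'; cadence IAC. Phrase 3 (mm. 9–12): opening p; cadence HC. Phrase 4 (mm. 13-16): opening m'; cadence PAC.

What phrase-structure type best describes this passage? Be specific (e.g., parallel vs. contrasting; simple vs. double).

Four phrases in two halves: the first half (bars 1–8) ends with an imperfect authentic cadence, the second (mm. 9-16) with a perfect authentic cadence — a large antecedent–consequent pair, i.e. a double period.
Phrase 3 begins with different material from phrase 1, making it contrasting.

contrasting double period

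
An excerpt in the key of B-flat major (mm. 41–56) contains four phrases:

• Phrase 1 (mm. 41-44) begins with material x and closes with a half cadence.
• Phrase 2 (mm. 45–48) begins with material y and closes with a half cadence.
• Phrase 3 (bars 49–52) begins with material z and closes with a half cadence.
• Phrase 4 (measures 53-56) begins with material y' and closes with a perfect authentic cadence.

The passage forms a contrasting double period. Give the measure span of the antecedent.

measures 41–48

In a double period the four phrases pair into a large antecedent (phrases 1–2, ending half cadence) and a large consequent (phrases 3–4, ending perfect authentic cadence). The antecedent spans mm. 41–48.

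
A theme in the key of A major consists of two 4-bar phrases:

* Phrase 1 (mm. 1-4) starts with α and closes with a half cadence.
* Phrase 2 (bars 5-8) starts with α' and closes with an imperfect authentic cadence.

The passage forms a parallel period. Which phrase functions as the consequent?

phrase 2

The phrase ending with the weaker cadence (half cadence) is the antecedent; the one ending more conclusively (imperfect authentic cadence) is the consequent. The consequent is phrase 2.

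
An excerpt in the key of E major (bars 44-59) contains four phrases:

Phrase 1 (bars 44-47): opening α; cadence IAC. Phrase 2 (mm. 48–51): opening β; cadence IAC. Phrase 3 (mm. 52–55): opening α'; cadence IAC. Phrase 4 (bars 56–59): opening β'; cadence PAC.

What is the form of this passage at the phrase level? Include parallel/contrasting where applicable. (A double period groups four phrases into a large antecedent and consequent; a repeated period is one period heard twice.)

Four phrases in two halves: the first half (mm. 44–51) ends with an imperfect authentic cadence, the second (mm. 52–59) with a perfect authentic cadence — a large antecedent–consequent pair, i.e. a double period.
Phrase 3 begins with the same material as phrase 1, making it parallel.

parallel double period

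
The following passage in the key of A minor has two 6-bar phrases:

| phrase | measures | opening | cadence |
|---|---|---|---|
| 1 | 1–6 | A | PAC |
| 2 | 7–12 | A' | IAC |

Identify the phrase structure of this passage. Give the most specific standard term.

phrase group

The second phrase closes with an imperfect authentic cadence, which is not stronger than the first phrase's perfect authentic cadence; without a weak→strong cadential pair there is no antecedent–consequent relationship, so this is a phrase group rather than a period.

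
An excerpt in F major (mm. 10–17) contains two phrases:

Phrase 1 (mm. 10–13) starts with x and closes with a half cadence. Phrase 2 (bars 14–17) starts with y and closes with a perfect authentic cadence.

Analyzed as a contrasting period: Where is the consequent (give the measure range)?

The antecedent is the phrase ending with the weaker cadence (half cadence, phrase 1) and the consequent the one ending more conclusively (perfect authentic cadence, phrase 2); the consequent is measures 14-17.

measures 14–17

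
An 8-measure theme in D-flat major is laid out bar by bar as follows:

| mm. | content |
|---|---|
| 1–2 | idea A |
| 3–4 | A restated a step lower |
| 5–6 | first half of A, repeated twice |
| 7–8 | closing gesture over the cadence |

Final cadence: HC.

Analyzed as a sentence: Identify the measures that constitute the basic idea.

The presentation of a sentence is the basic idea (bars 1–2) plus its repetition (mm. 3–4); the basic idea is therefore bars 1-2.

measures 1–2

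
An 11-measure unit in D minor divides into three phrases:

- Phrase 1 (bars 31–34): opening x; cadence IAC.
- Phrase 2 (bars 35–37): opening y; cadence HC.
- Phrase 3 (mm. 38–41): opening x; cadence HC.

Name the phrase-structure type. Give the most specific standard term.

phrase group

The final phrase closes with a half cadence, which is not stronger than the preceding half cadence; the 3 phrases lack an overall antecedent–consequent design and so form a phrase group.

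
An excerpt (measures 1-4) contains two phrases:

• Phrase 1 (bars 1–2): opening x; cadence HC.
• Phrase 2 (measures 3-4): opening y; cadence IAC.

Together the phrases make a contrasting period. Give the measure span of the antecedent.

measures 1–2

The phrase ending with the weaker cadence (half cadence) is the antecedent; the one ending more conclusively (imperfect authentic cadence) is the consequent. The antecedent is measures 1–2.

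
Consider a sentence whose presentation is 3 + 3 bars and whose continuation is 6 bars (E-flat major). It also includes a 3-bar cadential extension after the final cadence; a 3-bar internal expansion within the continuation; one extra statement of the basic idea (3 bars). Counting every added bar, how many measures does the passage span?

Basic sentence: 3 + 3 + 6 = 12 bars.
12 (basic form) + 3 (cadential extension) + 3 (internal expansion) + 3 (extra statement) = 21.

21 measures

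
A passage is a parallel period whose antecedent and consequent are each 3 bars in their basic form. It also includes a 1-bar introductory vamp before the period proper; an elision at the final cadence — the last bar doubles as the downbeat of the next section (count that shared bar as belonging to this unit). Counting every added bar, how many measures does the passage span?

7 measures

Basic parallel period: 3 + 3 = 6 bars.
6 (basic form) + 1 (introduction) = 7.
The elision shares a bar with the next section but does not change this unit's count.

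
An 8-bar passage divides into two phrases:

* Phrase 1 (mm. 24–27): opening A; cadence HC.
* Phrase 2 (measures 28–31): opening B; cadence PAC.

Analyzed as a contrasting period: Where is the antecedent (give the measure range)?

The antecedent is the phrase ending with the weaker cadence (half cadence, phrase 1) and the consequent the one ending more conclusively (perfect authentic cadence, phrase 2); the antecedent is measures 24–27.

measures 24–27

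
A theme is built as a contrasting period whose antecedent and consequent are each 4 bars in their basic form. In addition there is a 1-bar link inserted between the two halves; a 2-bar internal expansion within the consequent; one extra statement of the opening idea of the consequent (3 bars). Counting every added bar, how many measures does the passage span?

14 measures

Basic contrasting period: 4 + 4 = 8 bars.
8 (basic form) + 1 (link) + 2 (internal expansion) + 3 (extra statement) = 14.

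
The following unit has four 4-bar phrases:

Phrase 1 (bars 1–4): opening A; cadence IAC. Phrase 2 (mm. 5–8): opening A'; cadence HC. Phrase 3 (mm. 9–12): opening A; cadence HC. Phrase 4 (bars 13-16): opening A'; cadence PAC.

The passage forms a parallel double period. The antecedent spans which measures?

In a double period the four phrases pair into a large antecedent (phrases 1–2, ending half cadence) and a large consequent (phrases 3–4, ending perfect authentic cadence). The antecedent spans mm. 1–8.

measures 1–8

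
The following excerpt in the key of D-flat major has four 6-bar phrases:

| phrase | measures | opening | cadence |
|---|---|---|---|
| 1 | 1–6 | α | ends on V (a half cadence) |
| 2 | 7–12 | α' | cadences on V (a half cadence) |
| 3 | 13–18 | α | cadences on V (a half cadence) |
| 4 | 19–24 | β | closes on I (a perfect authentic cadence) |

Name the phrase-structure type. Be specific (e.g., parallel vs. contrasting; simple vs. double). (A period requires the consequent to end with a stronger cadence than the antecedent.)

parallel double period

Four phrases in two halves: the first half (mm. 1–12) ends with a half cadence, the second (mm. 13-24) with a perfect authentic cadence — a large antecedent–consequent pair, i.e. a double period.
Phrase 3 begins with the same material as phrase 1, making it parallel.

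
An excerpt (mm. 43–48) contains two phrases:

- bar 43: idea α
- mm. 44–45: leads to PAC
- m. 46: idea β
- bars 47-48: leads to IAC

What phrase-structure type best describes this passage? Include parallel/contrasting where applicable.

The second phrase closes with an imperfect authentic cadence, which is not stronger than the first phrase's perfect authentic cadence; without a weak→strong cadential pair there is no antecedent–consequent relationship, so this is a phrase group rather than a period.

phrase group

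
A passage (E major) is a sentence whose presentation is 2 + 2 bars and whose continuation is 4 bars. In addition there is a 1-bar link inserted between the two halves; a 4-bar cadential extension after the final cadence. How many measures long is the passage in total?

Basic sentence: 2 + 2 + 4 = 8 bars.
8 (basic form) + 1 (link) + 4 (cadential extension) = 13.

13 measures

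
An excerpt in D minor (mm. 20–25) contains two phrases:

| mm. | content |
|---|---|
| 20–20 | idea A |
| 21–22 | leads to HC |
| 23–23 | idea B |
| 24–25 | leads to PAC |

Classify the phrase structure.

contrasting period

Phrase 1 ends with a half cadence (weaker) and phrase 2 with a perfect authentic cadence (stronger): antecedent + consequent = a period.
The two phrases open with different material (A / B), so the period is contrasting.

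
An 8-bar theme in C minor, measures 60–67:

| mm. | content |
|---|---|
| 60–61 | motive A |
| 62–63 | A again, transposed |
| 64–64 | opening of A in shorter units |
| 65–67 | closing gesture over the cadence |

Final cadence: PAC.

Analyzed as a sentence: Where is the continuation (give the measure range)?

After the presentation (measures 60–63), the continuation covers the fragmentation through the cadence: mm. 64–67.

measures 64–67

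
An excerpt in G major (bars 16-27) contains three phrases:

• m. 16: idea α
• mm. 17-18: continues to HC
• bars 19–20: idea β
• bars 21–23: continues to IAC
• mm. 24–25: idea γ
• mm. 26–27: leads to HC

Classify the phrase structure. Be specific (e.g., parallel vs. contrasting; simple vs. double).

The final phrase closes with a half cadence, which is not stronger than the preceding imperfect authentic cadence; the 3 phrases lack an overall antecedent–consequent design and so form a phrase group.

phrase group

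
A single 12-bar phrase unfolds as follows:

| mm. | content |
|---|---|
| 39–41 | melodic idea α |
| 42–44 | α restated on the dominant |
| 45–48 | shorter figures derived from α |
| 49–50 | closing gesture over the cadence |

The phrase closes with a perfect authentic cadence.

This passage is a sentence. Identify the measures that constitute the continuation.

measures 45–50

After the presentation (mm. 39-44), the continuation covers the fragmentation through the cadence: mm. 45-50.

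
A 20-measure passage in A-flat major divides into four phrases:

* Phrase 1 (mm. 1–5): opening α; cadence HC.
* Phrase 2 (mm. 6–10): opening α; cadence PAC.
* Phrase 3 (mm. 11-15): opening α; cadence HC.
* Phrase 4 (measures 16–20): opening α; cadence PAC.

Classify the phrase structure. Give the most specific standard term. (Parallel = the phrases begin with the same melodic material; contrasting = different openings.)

The cadence pattern HC–PAC–HC–PAC is weak–strong twice, and phrases 3–4 restate phrases 1–2: a period heard twice, not a double period (which would end weakly at phrase 2).

repeated period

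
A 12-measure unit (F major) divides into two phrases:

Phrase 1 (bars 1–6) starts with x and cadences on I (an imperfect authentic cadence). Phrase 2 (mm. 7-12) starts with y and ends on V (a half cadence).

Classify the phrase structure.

The second phrase closes with a half cadence, which is not stronger than the first phrase's imperfect authentic cadence; without a weak→strong cadential pair there is no antecedent–consequent relationship, so this is a phrase group rather than a period.

phrase group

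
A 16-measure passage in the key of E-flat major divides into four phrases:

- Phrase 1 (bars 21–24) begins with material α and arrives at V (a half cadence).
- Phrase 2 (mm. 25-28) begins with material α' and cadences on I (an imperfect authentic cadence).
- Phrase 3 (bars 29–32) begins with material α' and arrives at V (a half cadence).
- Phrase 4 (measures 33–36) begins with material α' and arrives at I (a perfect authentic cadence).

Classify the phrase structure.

Four phrases in two halves: the first half (measures 21–28) ends with an imperfect authentic cadence, the second (mm. 29-36) with a perfect authentic cadence — a large antecedent–consequent pair, i.e. a double period.
Phrase 3 begins with the same material as phrase 1, making it parallel.

parallel double period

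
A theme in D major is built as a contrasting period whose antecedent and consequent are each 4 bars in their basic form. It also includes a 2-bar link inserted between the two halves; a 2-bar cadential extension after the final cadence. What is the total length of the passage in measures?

Basic contrasting period: 4 + 4 = 8 bars.
8 (basic form) + 2 (link) + 2 (cadential extension) = 12.

12 measures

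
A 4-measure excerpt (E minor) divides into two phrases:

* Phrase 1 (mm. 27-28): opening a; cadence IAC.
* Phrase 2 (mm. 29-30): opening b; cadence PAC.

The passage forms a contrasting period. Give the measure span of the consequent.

The phrase ending with the weaker cadence (imperfect authentic cadence) is the antecedent; the one ending more conclusively (perfect authentic cadence) is the consequent. The consequent is measures 29–30.

measures 29–30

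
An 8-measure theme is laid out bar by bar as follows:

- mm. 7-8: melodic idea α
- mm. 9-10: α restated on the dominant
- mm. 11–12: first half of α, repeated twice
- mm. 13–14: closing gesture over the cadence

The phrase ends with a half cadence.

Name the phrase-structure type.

Basic idea (bars 7-8) + its repetition (bars 9–10) form the presentation; fragmentation and cadence (mm. 11-14) form the continuation — the 8-bar whole is a sentence.

sentence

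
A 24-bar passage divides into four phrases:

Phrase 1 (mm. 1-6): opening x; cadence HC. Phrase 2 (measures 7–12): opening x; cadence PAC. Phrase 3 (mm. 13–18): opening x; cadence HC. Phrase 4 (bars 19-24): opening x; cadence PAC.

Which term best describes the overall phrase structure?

The cadence pattern HC–PAC–HC–PAC is weak–strong twice, and phrases 3–4 restate phrases 1–2: a period heard twice, not a double period (which would end weakly at phrase 2).

repeated period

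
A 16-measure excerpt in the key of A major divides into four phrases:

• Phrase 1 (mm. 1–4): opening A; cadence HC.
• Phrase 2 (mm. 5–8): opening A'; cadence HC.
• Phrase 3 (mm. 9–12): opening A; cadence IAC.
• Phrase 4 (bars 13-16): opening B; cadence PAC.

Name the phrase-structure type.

Four phrases in two halves: the first half (measures 1–8) ends with a half cadence, the second (measures 9–16) with a perfect authentic cadence — a large antecedent–consequent pair, i.e. a double period.
Phrase 3 begins with the same material as phrase 1, making it parallel.

parallel double period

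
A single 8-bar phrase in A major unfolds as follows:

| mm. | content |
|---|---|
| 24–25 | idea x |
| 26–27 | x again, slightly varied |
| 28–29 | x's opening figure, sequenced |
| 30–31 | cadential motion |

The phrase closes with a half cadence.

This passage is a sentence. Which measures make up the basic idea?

The presentation of a sentence is the basic idea (measures 24–25) plus its repetition (mm. 26–27); the basic idea is therefore measures 24–25.

measures 24–25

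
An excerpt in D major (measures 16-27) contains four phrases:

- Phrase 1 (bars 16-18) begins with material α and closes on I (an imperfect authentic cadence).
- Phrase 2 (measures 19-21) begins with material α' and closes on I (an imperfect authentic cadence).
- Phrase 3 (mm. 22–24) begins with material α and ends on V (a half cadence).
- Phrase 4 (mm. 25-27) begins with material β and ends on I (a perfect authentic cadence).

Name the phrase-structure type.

Four phrases in two halves: the first half (mm. 16–21) ends with an imperfect authentic cadence, the second (measures 22–27) with a perfect authentic cadence — a large antecedent–consequent pair, i.e. a double period.
Phrase 3 begins with the same material as phrase 1, making it parallel.

parallel double period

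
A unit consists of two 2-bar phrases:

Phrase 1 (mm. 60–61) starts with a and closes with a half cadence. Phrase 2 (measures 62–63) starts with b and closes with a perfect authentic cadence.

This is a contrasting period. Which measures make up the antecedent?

The phrase ending with the weaker cadence (half cadence) is the antecedent; the one ending more conclusively (perfect authentic cadence) is the consequent. The antecedent is measures 60–61.

measures 60–61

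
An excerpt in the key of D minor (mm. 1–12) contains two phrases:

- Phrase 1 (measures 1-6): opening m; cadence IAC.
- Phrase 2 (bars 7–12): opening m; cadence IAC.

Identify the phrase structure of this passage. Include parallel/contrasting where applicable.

Both phrases have the same opening (m) and the same cadence (imperfect authentic cadence): the second is a restatement, not a consequent, so this is a repeated phrase rather than a period.

repeated phrase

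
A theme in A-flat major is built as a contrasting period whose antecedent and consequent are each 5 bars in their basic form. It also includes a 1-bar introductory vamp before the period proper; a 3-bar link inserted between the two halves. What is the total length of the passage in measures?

Basic contrasting period: 5 + 5 = 10 bars.
10 (basic form) + 1 (introduction) + 3 (link) = 14.

14 measures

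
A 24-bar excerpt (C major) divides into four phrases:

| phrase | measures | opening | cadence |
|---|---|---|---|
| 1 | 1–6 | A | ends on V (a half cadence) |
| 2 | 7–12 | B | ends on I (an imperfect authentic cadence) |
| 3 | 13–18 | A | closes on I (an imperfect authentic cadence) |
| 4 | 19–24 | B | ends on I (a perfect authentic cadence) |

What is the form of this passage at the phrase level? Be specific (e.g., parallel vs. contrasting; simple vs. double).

Four phrases in two halves: the first half (mm. 1–12) ends with an imperfect authentic cadence, the second (mm. 13–24) with a perfect authentic cadence — a large antecedent–consequent pair, i.e. a double period.
Phrase 3 begins with the same material as phrase 1, making it parallel.

parallel double period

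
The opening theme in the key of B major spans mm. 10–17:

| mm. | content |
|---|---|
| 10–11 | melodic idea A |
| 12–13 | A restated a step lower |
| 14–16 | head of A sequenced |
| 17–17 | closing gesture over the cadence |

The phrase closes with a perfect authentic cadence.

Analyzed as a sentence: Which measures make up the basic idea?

The presentation of a sentence is the basic idea (mm. 10-11) plus its repetition (mm. 12–13); the basic idea is therefore mm. 10–11.

measures 10–11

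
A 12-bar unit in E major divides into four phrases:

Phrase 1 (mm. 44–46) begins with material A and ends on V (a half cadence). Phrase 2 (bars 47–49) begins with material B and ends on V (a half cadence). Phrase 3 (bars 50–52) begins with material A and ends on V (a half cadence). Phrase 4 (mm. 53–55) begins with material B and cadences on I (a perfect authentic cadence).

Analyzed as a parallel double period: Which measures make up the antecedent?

measures 44–49

In a double period the four phrases pair into a large antecedent (phrases 1–2, ending half cadence) and a large consequent (phrases 3–4, ending perfect authentic cadence). The antecedent spans bars 44-49.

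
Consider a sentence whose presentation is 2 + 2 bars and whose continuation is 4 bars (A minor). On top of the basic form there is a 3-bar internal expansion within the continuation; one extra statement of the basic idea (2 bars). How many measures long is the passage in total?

Basic sentence: 2 + 2 + 4 = 8 bars.
8 (basic form) + 3 (internal expansion) + 2 (extra statement) = 13.

13 measures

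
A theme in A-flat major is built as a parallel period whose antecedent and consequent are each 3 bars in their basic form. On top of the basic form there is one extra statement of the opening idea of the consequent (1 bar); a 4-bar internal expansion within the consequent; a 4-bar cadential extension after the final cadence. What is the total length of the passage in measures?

Basic parallel period: 3 + 3 = 6 bars.
6 (basic form) + 1 (extra statement) + 4 (internal expansion) + 4 (cadential extension) = 15.

15 measures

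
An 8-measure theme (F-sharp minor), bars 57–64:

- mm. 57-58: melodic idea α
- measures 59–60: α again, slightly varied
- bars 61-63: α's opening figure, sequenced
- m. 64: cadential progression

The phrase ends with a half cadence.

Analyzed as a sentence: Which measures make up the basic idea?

measures 57–58

The presentation of a sentence is the basic idea (bars 57–58) plus its repetition (mm. 59-60); the basic idea is therefore mm. 57-58.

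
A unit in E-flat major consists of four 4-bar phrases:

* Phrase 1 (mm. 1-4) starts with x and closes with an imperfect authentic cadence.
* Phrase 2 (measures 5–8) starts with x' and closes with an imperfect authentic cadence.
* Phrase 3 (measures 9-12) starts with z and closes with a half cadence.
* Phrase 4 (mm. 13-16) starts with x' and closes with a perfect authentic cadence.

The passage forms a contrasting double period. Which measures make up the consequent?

measures 9–16

In a double period the four phrases pair into a large antecedent (phrases 1–2, ending imperfect authentic cadence) and a large consequent (phrases 3–4, ending perfect authentic cadence). The consequent spans mm. 9-16.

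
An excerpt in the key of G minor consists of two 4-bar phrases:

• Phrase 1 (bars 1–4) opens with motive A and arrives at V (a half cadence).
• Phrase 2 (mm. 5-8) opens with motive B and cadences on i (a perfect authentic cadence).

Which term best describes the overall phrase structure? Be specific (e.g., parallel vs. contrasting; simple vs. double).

contrasting period

Phrase 1 ends with a half cadence (weaker) and phrase 2 with a perfect authentic cadence (stronger): antecedent + consequent = a period.
The two phrases open with different material (A / B), so the period is contrasting.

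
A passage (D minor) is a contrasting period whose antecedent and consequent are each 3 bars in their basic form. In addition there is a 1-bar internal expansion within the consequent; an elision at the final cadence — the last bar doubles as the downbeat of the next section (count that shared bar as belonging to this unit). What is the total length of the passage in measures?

Basic contrasting period: 3 + 3 = 6 bars.
6 (basic form) + 1 (internal expansion) = 7.
The elision shares a bar with the next section but does not change this unit's count.

7 measures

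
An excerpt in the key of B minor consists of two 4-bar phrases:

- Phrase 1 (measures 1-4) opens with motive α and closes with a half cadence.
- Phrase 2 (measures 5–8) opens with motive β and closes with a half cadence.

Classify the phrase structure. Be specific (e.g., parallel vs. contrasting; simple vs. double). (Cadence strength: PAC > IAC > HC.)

phrase group

The second phrase closes with a half cadence, which is not stronger than the first phrase's half cadence; without a weak→strong cadential pair there is no antecedent–consequent relationship, so this is a phrase group rather than a period.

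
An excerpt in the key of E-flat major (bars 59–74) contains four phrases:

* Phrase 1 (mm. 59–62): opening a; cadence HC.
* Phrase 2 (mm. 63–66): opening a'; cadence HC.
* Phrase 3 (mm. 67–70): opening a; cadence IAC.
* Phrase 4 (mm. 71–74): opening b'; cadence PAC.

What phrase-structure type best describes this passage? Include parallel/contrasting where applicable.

Four phrases in two halves: the first half (measures 59-66) ends with a half cadence, the second (measures 67–74) with a perfect authentic cadence — a large antecedent–consequent pair, i.e. a double period.
Phrase 3 begins with the same material as phrase 1, making it parallel.

parallel double period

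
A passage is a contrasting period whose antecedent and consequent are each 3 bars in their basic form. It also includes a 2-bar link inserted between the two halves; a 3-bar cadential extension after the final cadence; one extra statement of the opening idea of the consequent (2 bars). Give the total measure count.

13 measures

Basic contrasting period: 3 + 3 = 6 bars.
6 (basic form) + 2 (link) + 3 (cadential extension) + 2 (extra statement) = 13.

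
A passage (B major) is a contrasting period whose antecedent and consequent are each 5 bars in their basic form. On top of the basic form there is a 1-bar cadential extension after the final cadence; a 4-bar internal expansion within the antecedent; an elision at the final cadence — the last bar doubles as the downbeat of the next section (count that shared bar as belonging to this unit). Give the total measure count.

Basic contrasting period: 5 + 5 = 10 bars.
10 (basic form) + 1 (cadential extension) + 4 (internal expansion) = 15.
The elision shares a bar with the next section but does not change this unit's count.

15 measures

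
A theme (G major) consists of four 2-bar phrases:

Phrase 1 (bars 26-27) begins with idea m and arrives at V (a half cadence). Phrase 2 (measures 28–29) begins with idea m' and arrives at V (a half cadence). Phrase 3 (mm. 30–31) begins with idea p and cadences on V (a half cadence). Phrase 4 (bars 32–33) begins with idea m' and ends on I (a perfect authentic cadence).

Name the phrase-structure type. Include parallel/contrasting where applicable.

Four phrases in two halves: the first half (mm. 26-29) ends with a half cadence, the second (measures 30–33) with a perfect authentic cadence — a large antecedent–consequent pair, i.e. a double period.
Phrase 3 begins with different material from phrase 1, making it contrasting.

contrasting double period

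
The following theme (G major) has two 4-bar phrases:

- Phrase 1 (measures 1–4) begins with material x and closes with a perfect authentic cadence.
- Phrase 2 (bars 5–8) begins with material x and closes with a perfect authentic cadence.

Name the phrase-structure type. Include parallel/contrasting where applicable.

repeated phrase

Both phrases have the same opening (x) and the same cadence (perfect authentic cadence): the second is a restatement, not a consequent, so this is a repeated phrase rather than a period.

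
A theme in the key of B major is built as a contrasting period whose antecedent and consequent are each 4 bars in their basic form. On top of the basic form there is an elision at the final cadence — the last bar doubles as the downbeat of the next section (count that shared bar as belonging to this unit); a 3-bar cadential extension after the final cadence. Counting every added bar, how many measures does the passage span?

11 measures

Basic contrasting period: 4 + 4 = 8 bars.
8 (basic form) + 3 (cadential extension) = 11.
The elision shares a bar with the next section but does not change this unit's count.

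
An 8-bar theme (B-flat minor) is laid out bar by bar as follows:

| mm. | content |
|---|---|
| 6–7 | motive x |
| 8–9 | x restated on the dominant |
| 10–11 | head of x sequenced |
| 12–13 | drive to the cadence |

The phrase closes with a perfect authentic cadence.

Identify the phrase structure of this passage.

Basic idea (mm. 6–7) + its repetition (bars 8–9) form the presentation; fragmentation and cadence (measures 10–13) form the continuation — the 8-bar whole is a sentence.

sentence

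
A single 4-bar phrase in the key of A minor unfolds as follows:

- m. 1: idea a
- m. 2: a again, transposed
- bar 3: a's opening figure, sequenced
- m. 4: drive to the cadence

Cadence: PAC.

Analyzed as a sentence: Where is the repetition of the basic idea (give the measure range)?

The presentation of a sentence is the basic idea (bar 1) plus its repetition (m. 2); the repetition of the basic idea is therefore measure 2.

measures 2–2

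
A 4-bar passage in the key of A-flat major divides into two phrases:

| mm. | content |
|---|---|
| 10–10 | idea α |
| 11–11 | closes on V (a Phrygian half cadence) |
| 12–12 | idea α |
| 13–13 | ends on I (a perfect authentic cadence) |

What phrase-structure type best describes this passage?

parallel period

Phrase 1 ends with a Phrygian half cadence (weaker) and phrase 2 with a perfect authentic cadence (stronger): antecedent + consequent = a period.
The two phrases open with the same material (α / α), so the period is parallel.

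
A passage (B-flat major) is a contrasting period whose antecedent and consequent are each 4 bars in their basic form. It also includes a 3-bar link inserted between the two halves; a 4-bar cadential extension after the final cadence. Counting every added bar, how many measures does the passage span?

Basic contrasting period: 4 + 4 = 8 bars.
8 (basic form) + 3 (link) + 4 (cadential extension) = 15.

15 measures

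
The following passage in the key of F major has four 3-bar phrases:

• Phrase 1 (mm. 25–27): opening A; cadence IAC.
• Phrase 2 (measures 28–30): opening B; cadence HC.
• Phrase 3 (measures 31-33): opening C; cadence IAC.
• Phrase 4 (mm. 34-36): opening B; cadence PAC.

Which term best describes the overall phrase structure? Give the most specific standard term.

contrasting double period

Four phrases in two halves: the first half (bars 25–30) ends with a half cadence, the second (mm. 31-36) with a perfect authentic cadence — a large antecedent–consequent pair, i.e. a double period.
Phrase 3 begins with different material from phrase 1, making it contrasting.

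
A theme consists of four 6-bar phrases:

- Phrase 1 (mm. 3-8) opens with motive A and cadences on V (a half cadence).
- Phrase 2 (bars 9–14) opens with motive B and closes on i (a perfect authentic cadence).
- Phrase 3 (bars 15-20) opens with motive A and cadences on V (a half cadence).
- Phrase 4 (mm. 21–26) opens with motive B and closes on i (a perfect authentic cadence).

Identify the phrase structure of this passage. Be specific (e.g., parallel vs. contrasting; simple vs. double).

The cadence pattern HC–PAC–HC–PAC is weak–strong twice, and phrases 3–4 restate phrases 1–2: a period heard twice, not a double period (which would end weakly at phrase 2).

repeated period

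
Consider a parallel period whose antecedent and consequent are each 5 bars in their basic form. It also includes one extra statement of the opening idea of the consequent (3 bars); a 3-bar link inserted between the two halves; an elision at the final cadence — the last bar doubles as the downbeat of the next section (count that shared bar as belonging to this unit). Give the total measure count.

16 measures

Basic parallel period: 5 + 5 = 10 bars.
10 (basic form) + 3 (extra statement) + 3 (link) = 16.
The elision shares a bar with the next section but does not change this unit's count.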